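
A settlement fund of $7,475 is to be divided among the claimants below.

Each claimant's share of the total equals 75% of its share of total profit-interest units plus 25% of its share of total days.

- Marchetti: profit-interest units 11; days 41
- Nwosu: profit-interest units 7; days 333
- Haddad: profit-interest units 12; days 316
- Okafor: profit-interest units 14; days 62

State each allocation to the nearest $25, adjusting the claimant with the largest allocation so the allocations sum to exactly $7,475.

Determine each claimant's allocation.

Totals — profit-interest units 44, days 752.
Composite weights (75% profit-interest units + 25% days): Marchetti 0.2011; Nwosu 0.2300; Haddad 0.3096; Okafor 0.2592.
Pro-rata amounts: Marchetti 1,503.45; Nwosu 1,719.42; Haddad 2,314.25; Okafor 1,937.88.
After rounding ($25): Marchetti $1,500; Nwosu $1,725; Haddad $2,325; Okafor $1,950. Sum = $7,500.
Difference $7,475 − $7,500 = −$25 applied to largest allocation (Haddad): Haddad becomes $2,300.

Marchetti: $1,500; Nwosu: $1,725; Haddad: $2,300; Okafor: $1,950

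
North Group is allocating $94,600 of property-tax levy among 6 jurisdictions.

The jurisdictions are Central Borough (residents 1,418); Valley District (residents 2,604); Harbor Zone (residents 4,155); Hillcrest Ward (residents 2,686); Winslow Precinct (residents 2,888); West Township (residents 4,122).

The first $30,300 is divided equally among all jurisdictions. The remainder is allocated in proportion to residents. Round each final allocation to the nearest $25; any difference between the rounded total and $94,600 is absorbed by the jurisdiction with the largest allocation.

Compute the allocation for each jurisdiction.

Central Borough: $10,150 | Valley District: $14,425 | Harbor Zone: $19,975 | Hillcrest Ward: $14,725 | Winslow Precinct: $15,450 | West Township: $19,875

$30,300 shared equally gives $5,050 per jurisdiction.
Remainder $64,300 by residents (total 17,873): Central Borough 5,101.40 → $5,100; Valley District 9,368.16 → $9,375; Harbor Zone 14,948.05 → $14,950; Hillcrest Ward 9,663.17 → $9,675; Winslow Precinct 10,389.88 → $10,400; West Township 14,829.33 → $14,825.
Rounding difference −$25 on remainder applied to Harbor Zone.
Totals: Central Borough $5,050 + $5,100 = $10,150; Valley District $5,050 + $9,375 = $14,425; Harbor Zone $5,050 + $14,925 = $19,975; Hillcrest Ward $5,050 + $9,675 = $14,725; Winslow Precinct $5,050 + $10,400 = $15,450; West Township $5,050 + $14,825 = $19,875.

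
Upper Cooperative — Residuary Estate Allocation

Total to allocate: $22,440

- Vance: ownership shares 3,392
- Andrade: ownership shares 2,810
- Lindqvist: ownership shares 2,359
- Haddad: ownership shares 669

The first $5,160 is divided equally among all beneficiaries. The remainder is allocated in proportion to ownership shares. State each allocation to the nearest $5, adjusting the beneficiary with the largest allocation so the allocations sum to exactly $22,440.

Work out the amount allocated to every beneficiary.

Vance: $7,645; Andrade: $6,550; Lindqvist: $5,705; Haddad: $2,540

$5,160 shared equally gives $1,290 per beneficiary.
Remainder $17,280 by ownership shares (total 9,230): Vance 6,350.35 → $6,350; Andrade 5,260.76 → $5,260; Lindqvist 4,416.42 → $4,415; Haddad 1,252.47 → $1,250.
Rounding difference +$5 on remainder applied to Vance.
Totals: Vance $1,290 + $6,355 = $7,645; Andrade $1,290 + $5,260 = $6,550; Lindqvist $1,290 + $4,415 = $5,705; Haddad $1,290 + $1,250 = $2,540.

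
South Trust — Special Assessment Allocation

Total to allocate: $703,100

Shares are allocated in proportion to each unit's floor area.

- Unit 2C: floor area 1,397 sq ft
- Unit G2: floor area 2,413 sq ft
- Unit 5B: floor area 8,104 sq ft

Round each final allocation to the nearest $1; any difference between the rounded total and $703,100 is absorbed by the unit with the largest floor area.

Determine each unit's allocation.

Unit 2C: $82,443 | Unit G2: $142,402 | Unit 5B: $478,255

Total floor area = 1,397 + 2,413 + 8,104 = 11,914.
Proportional shares: Unit 2C 82,443.40; Unit G2 142,402.24; Unit 5B 478,254.36.
After rounding ($1): Unit 2C $82,443; Unit G2 $142,402; Unit 5B $478,254. Sum = $703,099.
Difference $703,100 − $703,099 = +$1 applied to largest floor area (Unit 5B): Unit 5B becomes $478,255.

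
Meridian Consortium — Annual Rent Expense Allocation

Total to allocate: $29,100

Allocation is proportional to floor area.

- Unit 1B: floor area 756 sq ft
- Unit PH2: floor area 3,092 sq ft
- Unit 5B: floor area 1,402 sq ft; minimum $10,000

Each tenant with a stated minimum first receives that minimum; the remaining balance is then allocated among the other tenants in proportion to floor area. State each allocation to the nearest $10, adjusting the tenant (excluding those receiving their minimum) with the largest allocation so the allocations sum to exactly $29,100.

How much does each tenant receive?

Guaranteed amounts: Unit 5B $10,000. Residual $19,100.
Residual split over remaining floor area 3,848: Unit 1B 3,752.49 → $3,750; Unit PH2 15,347.51 → $15,350.

Unit 1B: $3,750; Unit PH2: $15,350; Unit 5B: $10,000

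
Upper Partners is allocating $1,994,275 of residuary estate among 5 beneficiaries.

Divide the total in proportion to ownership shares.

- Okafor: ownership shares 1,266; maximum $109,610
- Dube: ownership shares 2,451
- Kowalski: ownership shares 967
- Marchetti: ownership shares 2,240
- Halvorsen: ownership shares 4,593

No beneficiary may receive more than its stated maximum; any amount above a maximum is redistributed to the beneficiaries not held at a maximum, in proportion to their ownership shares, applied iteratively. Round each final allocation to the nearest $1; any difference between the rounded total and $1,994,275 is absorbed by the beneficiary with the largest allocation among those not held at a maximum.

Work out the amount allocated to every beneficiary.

Okafor: $109,610 · Dube: $450,621 · Kowalski: $177,785 · Marchetti: $411,828 · Halvorsen: $844,431

Ownership shares total: 11,517.
Pro-rata shares before constraints: Okafor 219,219.60; Dube 424,413.30; Kowalski 167,444.99; Marchetti 387,876.70; Halvorsen 795,320.40.
Held at cap: Okafor ($109,610); residual $1,884,665 reallocated over remaining ownership shares 10,251.
Redistributed shares: Dube 450,620.81 → $450,621; Kowalski 177,784.71 → $177,785; Marchetti 411,828.08 → $411,828; Halvorsen 844,431.41 → $844,431.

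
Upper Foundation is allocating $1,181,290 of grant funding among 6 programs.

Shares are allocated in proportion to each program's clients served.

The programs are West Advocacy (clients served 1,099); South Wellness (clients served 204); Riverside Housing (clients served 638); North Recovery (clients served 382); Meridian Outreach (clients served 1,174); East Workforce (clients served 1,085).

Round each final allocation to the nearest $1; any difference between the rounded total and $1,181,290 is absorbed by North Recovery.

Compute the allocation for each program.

West Advocacy: $283,334 | South Wellness: $52,593 | Riverside Housing: $164,483 | North Recovery: $98,485 | Meridian Outreach: $302,670 | East Workforce: $279,725

Combined clients served = 4,582.
Pro-rata amounts: West Advocacy 1,099/4,582 × $1,181,290 = 283,334.29; South Wellness 204/4,582 × $1,181,290 = 52,593.44; Riverside Housing 638/4,582 × $1,181,290 = 164,483.42; North Recovery 382/4,582 × $1,181,290 = 98,483.80; Meridian Outreach 1,174/4,582 × $1,181,290 = 302,670.11; East Workforce 1,085/4,582 × $1,181,290 = 279,724.93.
After rounding ($1): West Advocacy $283,334; South Wellness $52,593; Riverside Housing $164,483; North Recovery $98,484; Meridian Outreach $302,670; East Workforce $279,725. Sum = $1,181,289.
Difference $1,181,290 − $1,181,289 = +$1 applied to North Recovery: North Recovery becomes $98,485.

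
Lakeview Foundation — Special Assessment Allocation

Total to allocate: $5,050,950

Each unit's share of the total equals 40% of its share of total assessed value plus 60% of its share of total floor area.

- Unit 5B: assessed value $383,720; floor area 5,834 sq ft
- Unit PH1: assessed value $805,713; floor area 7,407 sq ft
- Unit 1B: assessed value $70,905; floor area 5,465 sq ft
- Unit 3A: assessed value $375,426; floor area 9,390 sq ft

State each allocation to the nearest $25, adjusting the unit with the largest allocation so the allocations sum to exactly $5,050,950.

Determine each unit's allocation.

Unit 5B: $1,103,225 · Unit PH1: $1,794,125 · Unit 1B: $677,050 · Unit 3A: $1,476,550

Assessed value total 1,635,764; floor area total 28,096.
Blended shares (40% assessed value + 60% floor area): Unit 5B 0.2184; Unit PH1 0.3552; Unit 1B 0.1340; Unit 3A 0.2923.
Pro-rata amounts: Unit 5B 1,103,227.17; Unit PH1 1,794,114.44; Unit 1B 677,058.09; Unit 3A 1,476,550.31.
At nearest $25: Unit 5B $1,103,225; Unit PH1 $1,794,125; Unit 1B $677,050; Unit 3A $1,476,550. Sum = $5,050,950.
Rounded total matches; no reconciliation needed.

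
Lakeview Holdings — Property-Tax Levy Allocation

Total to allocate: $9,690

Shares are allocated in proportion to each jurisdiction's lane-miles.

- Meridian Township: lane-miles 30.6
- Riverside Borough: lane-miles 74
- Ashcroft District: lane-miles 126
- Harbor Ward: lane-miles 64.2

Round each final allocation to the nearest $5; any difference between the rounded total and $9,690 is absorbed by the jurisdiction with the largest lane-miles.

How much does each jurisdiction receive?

Lane-miles total: 30.6 + 74 + 126 + 64.2 = 294.8.
Pro-rata amounts: Meridian Township 1,005.81; Riverside Borough 2,432.36; Ashcroft District 4,141.59; Harbor Ward 2,110.24.
Rounded to nearest $5: Meridian Township $1,005; Riverside Borough $2,430; Ashcroft District $4,140; Harbor Ward $2,110. Sum = $9,685.
Difference $9,690 − $9,685 = +$5 applied to largest lane-miles (Ashcroft District): Ashcroft District becomes $4,145.

Meridian Township: $1,005 | Riverside Borough: $2,430 | Ashcroft District: $4,145 | Harbor Ward: $2,110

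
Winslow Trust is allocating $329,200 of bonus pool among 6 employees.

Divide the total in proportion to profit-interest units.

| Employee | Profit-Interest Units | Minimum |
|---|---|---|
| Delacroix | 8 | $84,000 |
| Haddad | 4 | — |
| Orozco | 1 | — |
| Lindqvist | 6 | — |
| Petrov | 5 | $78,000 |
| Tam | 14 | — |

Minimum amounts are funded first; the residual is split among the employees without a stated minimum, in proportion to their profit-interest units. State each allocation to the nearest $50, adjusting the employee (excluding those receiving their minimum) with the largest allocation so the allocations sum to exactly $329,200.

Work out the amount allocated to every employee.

Delacroix: $84,000 · Haddad: $26,750 · Orozco: $6,700 · Lindqvist: $40,150 · Petrov: $78,000 · Tam: $93,600

Fund the minimums — Delacroix $84,000; Petrov $78,000. Residual $167,200.
Residual split over remaining profit-interest units 25: Haddad 26,752.00 → $26,750; Orozco 6,688.00 → $6,700; Lindqvist 40,128.00 → $40,150; Tam 93,632.00 → $93,650.
Rounding difference −$50 applied to Tam → $93,600.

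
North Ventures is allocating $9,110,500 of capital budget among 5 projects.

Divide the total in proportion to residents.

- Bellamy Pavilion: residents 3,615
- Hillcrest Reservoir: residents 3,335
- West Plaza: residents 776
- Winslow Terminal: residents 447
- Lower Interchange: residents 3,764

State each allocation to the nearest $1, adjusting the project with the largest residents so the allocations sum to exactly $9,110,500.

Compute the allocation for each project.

Total residents = 3,615 + 3,335 + 776 + 447 + 3,764 = 11,937.
Proportional shares: Bellamy Pavilion 2,759,023.00; Hillcrest Reservoir 2,545,322.74; West Plaza 592,255.01; Winslow Terminal 341,157.20; Lower Interchange 2,872,742.06.
At nearest $1: Bellamy Pavilion $2,759,023; Hillcrest Reservoir $2,545,323; West Plaza $592,255; Winslow Terminal $341,157; Lower Interchange $2,872,742. Sum = $9,110,500.
Sum already equals the total — no adjustment.

Bellamy Pavilion: $2,759,023; Hillcrest Reservoir: $2,545,323; West Plaza: $592,255; Winslow Terminal: $341,157; Lower Interchange: $2,872,742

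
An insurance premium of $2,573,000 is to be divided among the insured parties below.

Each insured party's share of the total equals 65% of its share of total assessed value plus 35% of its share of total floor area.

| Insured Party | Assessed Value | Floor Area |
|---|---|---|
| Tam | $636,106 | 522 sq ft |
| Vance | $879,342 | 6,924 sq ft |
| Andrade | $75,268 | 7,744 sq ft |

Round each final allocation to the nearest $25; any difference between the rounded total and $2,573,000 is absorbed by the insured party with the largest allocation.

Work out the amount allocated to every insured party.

Tam: $699,725 | Vance: $1,335,025 | Andrade: $538,250

Totals — assessed value 1,590,716, floor area 15,190.
Composite weights (65% assessed value + 35% floor area): Tam 0.2720; Vance 0.5189; Andrade 0.2092.
Pro-rata amounts: Tam 699,737.47; Vance 1,335,018.54; Andrade 538,243.98.
At nearest $25: Tam $699,725; Vance $1,335,025; Andrade $538,250. Sum = $2,573,000.
No rounding difference to absorb.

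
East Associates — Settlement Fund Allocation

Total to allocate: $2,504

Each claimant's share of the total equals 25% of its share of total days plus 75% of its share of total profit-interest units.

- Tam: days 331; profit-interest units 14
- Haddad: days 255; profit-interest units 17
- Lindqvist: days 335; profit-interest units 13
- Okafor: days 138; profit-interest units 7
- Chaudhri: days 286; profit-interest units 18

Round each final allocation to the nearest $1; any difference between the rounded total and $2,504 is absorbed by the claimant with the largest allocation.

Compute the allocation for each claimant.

Tam: $535 · Haddad: $581 · Lindqvist: $510 · Okafor: $255 · Chaudhri: $623

Days total 1,345; profit-interest units total 69.
Blended shares (25% days + 75% profit-interest units): Tam 0.2137; Haddad 0.2322; Lindqvist 0.2036; Okafor 0.1017; Chaudhri 0.2488.
Unrounded shares: Tam 535.10; Haddad 581.38; Lindqvist 509.74; Okafor 254.75; Chaudhri 623.03.
At nearest $1: Tam $535; Haddad $581; Lindqvist $510; Okafor $255; Chaudhri $623. Sum = $2,504.
Rounded total matches; no reconciliation needed.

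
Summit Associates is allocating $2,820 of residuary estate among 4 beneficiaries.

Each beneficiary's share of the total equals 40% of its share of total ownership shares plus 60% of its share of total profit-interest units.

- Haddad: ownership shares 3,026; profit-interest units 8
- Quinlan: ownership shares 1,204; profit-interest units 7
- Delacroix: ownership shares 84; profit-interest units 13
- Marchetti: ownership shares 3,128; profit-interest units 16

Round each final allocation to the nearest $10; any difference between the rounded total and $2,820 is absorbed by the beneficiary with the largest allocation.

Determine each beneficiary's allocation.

Haddad: $770; Quinlan: $450; Delacroix: $510; Marchetti: $1,090

Ownership shares total 7,442; profit-interest units total 44.
Combined weights (40% ownership shares + 60% profit-interest units): Haddad 0.2717; Quinlan 0.1602; Delacroix 0.1818; Marchetti 0.3863.
Unrounded shares: Haddad 766.29; Quinlan 451.67; Delacroix 512.64; Marchetti 1,089.39.
Rounded to nearest $10: Haddad $770; Quinlan $450; Delacroix $510; Marchetti $1,090. Sum = $2,820.
No rounding difference to absorb.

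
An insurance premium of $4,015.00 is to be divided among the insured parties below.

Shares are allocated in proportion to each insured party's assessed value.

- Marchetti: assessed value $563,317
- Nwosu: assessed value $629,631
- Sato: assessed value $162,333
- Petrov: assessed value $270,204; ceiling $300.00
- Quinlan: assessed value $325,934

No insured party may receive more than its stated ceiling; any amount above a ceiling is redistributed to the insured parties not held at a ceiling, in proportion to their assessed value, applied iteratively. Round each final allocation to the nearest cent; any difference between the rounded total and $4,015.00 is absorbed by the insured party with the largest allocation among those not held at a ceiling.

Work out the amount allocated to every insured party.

Combined assessed value = 1,951,419.
Proportional shares (ignoring caps): Marchetti 1,159.0119; Nwosu 1,295.4514; Sato 333.9964; Petrov 555.9386; Quinlan 670.6018.
Held at cap: Petrov ($300.00); remaining pool $3,715.00 reallocated over remaining assessed value 1,681,215.
Remaining shares: Marchetti 1,244.7680 → $1,244.77; Nwosu 1,391.3028 → $1,391.30; Sato 358.7091 → $358.71; Quinlan 720.2201 → $720.22.

Marchetti: $1,244.77 | Nwosu: $1,391.30 | Sato: $358.71 | Petrov: $300.00 | Quinlan: $720.22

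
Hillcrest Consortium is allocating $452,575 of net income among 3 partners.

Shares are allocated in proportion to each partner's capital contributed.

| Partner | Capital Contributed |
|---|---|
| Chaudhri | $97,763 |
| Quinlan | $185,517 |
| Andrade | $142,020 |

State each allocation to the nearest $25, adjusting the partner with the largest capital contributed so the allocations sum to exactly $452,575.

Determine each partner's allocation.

Combined capital contributed = 97,763 + 185,517 + 142,020 = 425,300.
Proportional shares: Chaudhri 104,032.66; Quinlan 197,414.43; Andrade 151,127.91.
After rounding ($25): Chaudhri $104,025; Quinlan $197,425; Andrade $151,125. Sum = $452,575.
Rounded total matches; no reconciliation needed.

Chaudhri: $104,025 | Quinlan: $197,425 | Andrade: $151,125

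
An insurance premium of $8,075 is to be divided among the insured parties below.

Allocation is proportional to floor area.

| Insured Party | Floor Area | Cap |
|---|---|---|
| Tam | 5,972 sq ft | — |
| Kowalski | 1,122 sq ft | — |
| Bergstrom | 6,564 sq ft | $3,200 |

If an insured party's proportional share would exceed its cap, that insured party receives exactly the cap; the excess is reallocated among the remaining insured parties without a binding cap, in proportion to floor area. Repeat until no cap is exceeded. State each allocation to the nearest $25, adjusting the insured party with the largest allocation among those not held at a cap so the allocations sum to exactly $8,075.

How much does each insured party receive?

Sum of floor area: 13,658.
Pro-rata shares before constraints: Tam 3,530.82; Kowalski 663.36; Bergstrom 3,880.82.
Cap binds for Bergstrom ($3,200); residual $4,875 reallocated over remaining floor area 7,094.
Shares after redistribution: Tam 4,103.96 → $4,100; Kowalski 771.04 → $775.

Tam: $4,100 | Kowalski: $775 | Bergstrom: $3,200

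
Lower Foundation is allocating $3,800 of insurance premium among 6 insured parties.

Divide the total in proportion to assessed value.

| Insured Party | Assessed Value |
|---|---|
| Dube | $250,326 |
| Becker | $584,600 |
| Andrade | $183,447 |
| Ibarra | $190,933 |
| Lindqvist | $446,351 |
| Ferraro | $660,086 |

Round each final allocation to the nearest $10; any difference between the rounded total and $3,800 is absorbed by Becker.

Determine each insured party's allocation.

Combined assessed value = 2,315,743.
Unrounded shares: Dube 250,326/2,315,743 × $3,800 = 410.77; Becker 584,600/2,315,743 × $3,800 = 959.29; Andrade 183,447/2,315,743 × $3,800 = 301.03; Ibarra 190,933/2,315,743 × $3,800 = 313.31; Lindqvist 446,351/2,315,743 × $3,800 = 732.44; Ferraro 660,086/2,315,743 × $3,800 = 1,083.16.
Rounded to nearest $10: Dube $410; Becker $960; Andrade $300; Ibarra $310; Lindqvist $730; Ferraro $1,080. Sum = $3,790.
Difference $3,800 − $3,790 = +$10 applied to Becker: Becker becomes $970.

Dube: $410 | Becker: $970 | Andrade: $300 | Ibarra: $310 | Lindqvist: $730 | Ferraro: $1,080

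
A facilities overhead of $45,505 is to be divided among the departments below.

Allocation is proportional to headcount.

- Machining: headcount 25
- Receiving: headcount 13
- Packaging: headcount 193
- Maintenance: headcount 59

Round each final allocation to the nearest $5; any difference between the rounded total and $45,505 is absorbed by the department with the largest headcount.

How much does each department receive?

Headcount total: 290.
Raw shares: Machining 25/290 × $45,505 = 3,922.84; Receiving 13/290 × $45,505 = 2,039.88; Packaging 193/290 × $45,505 = 30,284.36; Maintenance 59/290 × $45,505 = 9,257.91.
Rounded to nearest $5: Machining $3,925; Receiving $2,040; Packaging $30,285; Maintenance $9,260. Sum = $45,510.
Difference $45,505 − $45,510 = −$5 applied to largest headcount (Packaging): Packaging becomes $30,280.

Machining: $3,925 · Receiving: $2,040 · Packaging: $30,280 · Maintenance: $9,260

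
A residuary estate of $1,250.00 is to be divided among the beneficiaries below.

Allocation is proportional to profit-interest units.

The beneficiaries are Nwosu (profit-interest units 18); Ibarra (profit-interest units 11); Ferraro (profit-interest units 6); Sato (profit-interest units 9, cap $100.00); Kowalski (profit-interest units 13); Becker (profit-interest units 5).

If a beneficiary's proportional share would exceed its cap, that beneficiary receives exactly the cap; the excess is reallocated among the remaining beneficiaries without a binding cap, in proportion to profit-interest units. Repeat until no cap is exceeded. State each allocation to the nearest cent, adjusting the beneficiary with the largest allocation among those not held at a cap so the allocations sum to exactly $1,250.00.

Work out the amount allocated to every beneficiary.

Profit-interest units total: 62.
Pro-rata shares before constraints: Nwosu 362.9032; Ibarra 221.7742; Ferraro 120.9677; Sato 181.4516; Kowalski 262.0968; Becker 100.8065.
Capped: Sato ($100.00); residual $1,150.00 reallocated over remaining profit-interest units 53.
Shares after redistribution: Nwosu 390.5660 → $390.57; Ibarra 238.6792 → $238.68; Ferraro 130.1887 → $130.19; Kowalski 282.0755 → $282.08; Becker 108.4906 → $108.49.
Rounding difference −$0.01 applied to Nwosu → $390.56.

Nwosu: $390.56 | Ibarra: $238.68 | Ferraro: $130.19 | Sato: $100.00 | Kowalski: $282.08 | Becker: $108.49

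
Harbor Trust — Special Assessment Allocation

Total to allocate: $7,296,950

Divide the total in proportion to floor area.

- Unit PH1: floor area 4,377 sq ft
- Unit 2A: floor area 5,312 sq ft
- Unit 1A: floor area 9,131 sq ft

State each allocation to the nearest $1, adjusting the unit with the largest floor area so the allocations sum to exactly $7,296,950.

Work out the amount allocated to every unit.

Combined floor area = 18,820.
Pro-rata amounts: Unit PH1 4,377/18,820 × $7,296,950 = 1,697,064.30; Unit 2A 5,312/18,820 × $7,296,950 = 2,059,585.46; Unit 1A 9,131/18,820 × $7,296,950 = 3,540,300.24.
Rounded to nearest $1: Unit PH1 $1,697,064; Unit 2A $2,059,585; Unit 1A $3,540,300. Sum = $7,296,949.
Difference $7,296,950 − $7,296,949 = +$1 applied to largest floor area (Unit 1A): Unit 1A becomes $3,540,301.

Unit PH1: $1,697,064; Unit 2A: $2,059,585; Unit 1A: $3,540,301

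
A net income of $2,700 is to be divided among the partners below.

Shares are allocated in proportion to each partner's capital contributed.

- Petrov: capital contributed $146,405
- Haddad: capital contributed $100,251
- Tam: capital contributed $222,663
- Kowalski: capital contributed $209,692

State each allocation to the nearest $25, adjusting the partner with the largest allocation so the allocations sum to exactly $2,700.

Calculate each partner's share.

Petrov: $575; Haddad: $400; Tam: $900; Kowalski: $825

Capital contributed total: 679,011.
Raw shares: Petrov 146,405/679,011 × $2,700 = 582.16; Haddad 100,251/679,011 × $2,700 = 398.64; Tam 222,663/679,011 × $2,700 = 885.39; Kowalski 209,692/679,011 × $2,700 = 833.81.
Rounded to nearest $25: Petrov $575; Haddad $400; Tam $875; Kowalski $825. Sum = $2,675.
Difference $2,700 − $2,675 = +$25 applied to largest allocation (Tam): Tam becomes $900.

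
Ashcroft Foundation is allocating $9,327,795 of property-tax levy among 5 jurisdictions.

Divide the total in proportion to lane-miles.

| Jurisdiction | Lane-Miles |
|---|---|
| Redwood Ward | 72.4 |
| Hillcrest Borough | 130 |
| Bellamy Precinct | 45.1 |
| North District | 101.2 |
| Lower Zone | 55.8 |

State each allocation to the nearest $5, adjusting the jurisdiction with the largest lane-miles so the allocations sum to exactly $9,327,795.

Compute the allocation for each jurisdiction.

Redwood Ward: $1,669,550 | Hillcrest Borough: $2,997,805 | Bellamy Precinct: $1,040,010 | North District: $2,333,680 | Lower Zone: $1,286,750

Total lane-miles = 404.5.
Unrounded shares: Redwood Ward 72.4/404.5 × $9,327,795 = 1,669,548.47; Hillcrest Borough 130/404.5 × $9,327,795 = 2,997,808.03; Bellamy Precinct 45.1/404.5 × $9,327,795 = 1,040,008.79; North District 101.2/404.5 × $9,327,795 = 2,333,678.25; Lower Zone 55.8/404.5 × $9,327,795 = 1,286,751.45.
Rounded to nearest $5: Redwood Ward $1,669,550; Hillcrest Borough $2,997,810; Bellamy Precinct $1,040,010; North District $2,333,680; Lower Zone $1,286,750. Sum = $9,327,800.
Difference $9,327,795 − $9,327,800 = −$5 applied to largest lane-miles (Hillcrest Borough): Hillcrest Borough becomes $2,997,805.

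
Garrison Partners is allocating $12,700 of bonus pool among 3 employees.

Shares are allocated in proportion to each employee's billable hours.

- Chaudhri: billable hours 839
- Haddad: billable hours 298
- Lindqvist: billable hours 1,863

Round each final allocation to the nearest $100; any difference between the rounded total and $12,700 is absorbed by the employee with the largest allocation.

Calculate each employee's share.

Chaudhri: $3,600 | Haddad: $1,300 | Lindqvist: $7,800

Sum of billable hours: 3,000.
Pro-rata amounts: Chaudhri 839/3,000 × $12,700 = 3,551.77; Haddad 298/3,000 × $12,700 = 1,261.53; Lindqvist 1,863/3,000 × $12,700 = 7,886.70.
After rounding ($100): Chaudhri $3,600; Haddad $1,300; Lindqvist $7,900. Sum = $12,800.
Difference $12,700 − $12,800 = −$100 applied to largest allocation (Lindqvist): Lindqvist becomes $7,800.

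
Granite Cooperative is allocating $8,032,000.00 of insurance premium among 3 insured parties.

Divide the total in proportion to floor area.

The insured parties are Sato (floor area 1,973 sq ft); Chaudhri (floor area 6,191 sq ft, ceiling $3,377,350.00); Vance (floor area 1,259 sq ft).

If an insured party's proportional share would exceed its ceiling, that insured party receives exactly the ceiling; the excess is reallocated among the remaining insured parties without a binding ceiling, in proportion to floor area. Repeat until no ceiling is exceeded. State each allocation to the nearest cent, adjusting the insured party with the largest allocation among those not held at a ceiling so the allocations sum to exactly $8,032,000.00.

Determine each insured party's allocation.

Sato: $2,841,467.96 | Chaudhri: $3,377,350.00 | Vance: $1,813,182.04

Combined floor area = 9,423.
Pro-rata shares before constraints: Sato 1,681,750.6102; Chaudhri 5,277,099.8620; Vance 1,073,149.5278.
Cap binds for Chaudhri ($3,377,350.00); remaining pool $4,654,650.00 reallocated over remaining floor area 3,232.
Remaining shares: Sato 2,841,467.9610 → $2,841,467.96; Vance 1,813,182.0390 → $1,813,182.04.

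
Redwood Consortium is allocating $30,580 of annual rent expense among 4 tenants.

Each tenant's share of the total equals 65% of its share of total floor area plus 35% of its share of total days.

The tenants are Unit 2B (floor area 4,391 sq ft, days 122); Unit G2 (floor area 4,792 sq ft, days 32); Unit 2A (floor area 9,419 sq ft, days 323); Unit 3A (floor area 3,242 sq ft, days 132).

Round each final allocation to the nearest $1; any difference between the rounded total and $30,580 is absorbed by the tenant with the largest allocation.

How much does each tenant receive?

Totals — floor area 21,844, days 609.
Combined weights (65% floor area + 35% days): Unit 2B 0.2008; Unit G2 0.1610; Unit 2A 0.4659; Unit 3A 0.1723.
Proportional shares: Unit 2B 6,139.72; Unit G2 4,922.88; Unit 2A 14,247.47; Unit 3A 5,269.93.
At nearest $1: Unit 2B $6,140; Unit G2 $4,923; Unit 2A $14,247; Unit 3A $5,270. Sum = $30,580.
Rounded total matches; no reconciliation needed.

Unit 2B: $6,140 | Unit G2: $4,923 | Unit 2A: $14,247 | Unit 3A: $5,270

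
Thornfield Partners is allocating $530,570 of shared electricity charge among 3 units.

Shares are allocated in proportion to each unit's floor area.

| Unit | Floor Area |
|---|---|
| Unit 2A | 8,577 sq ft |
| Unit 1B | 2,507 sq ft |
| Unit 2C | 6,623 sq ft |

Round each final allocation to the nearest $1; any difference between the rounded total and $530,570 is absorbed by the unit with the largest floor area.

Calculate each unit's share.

Unit 2A: $257,000; Unit 1B: $75,119; Unit 2C: $198,451

Sum of floor area: 8,577 + 2,507 + 6,623 = 17,707.
Unrounded shares: Unit 2A 256,999.99; Unit 1B 75,119.39; Unit 2C 198,450.62.
At nearest $1: Unit 2A $257,000; Unit 1B $75,119; Unit 2C $198,451. Sum = $530,570.
Rounded total matches; no reconciliation needed.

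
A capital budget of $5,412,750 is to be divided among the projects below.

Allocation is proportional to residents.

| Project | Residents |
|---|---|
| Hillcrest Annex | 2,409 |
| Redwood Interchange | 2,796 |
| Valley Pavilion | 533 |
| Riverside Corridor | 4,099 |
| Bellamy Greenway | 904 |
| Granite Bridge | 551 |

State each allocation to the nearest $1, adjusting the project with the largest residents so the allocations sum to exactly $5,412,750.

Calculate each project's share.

Sum of residents: 11,292.
Raw shares: Hillcrest Annex 2,409/11,292 × $5,412,750 = 1,154,739.17; Redwood Interchange 2,796/11,292 × $5,412,750 = 1,340,245.22; Valley Pavilion 533/11,292 × $5,412,750 = 255,490.24; Riverside Corridor 4,099/11,292 × $5,412,750 = 1,964,830.17; Bellamy Greenway 904/11,292 × $5,412,750 = 433,326.78; Granite Bridge 551/11,292 × $5,412,750 = 264,118.42.
After rounding ($1): Hillcrest Annex $1,154,739; Redwood Interchange $1,340,245; Valley Pavilion $255,490; Riverside Corridor $1,964,830; Bellamy Greenway $433,327; Granite Bridge $264,118. Sum = $5,412,749.
Difference $5,412,750 − $5,412,749 = +$1 applied to largest residents (Riverside Corridor): Riverside Corridor becomes $1,964,831.

Hillcrest Annex: $1,154,739; Redwood Interchange: $1,340,245; Valley Pavilion: $255,490; Riverside Corridor: $1,964,831; Bellamy Greenway: $433,327; Granite Bridge: $264,118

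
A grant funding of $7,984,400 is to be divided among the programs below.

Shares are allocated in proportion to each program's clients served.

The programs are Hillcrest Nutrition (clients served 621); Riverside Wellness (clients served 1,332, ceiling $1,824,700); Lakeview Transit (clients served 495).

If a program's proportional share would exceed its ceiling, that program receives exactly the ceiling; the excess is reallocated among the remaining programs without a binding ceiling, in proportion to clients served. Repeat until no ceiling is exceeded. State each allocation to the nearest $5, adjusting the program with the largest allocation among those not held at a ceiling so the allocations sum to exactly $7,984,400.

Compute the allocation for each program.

Combined clients served = 2,448.
Pro-rata shares before constraints: Hillcrest Nutrition 2,025,454.41; Riverside Wellness 4,344,452.94; Lakeview Transit 1,614,492.65.
Held at cap: Riverside Wellness ($1,824,700); balance $6,159,700 reallocated over remaining clients served 1,116.
Remaining shares: Hillcrest Nutrition 3,427,575.00 → $3,427,575; Lakeview Transit 2,732,125.00 → $2,732,125.

Hillcrest Nutrition: $3,427,575 · Riverside Wellness: $1,824,700 · Lakeview Transit: $2,732,125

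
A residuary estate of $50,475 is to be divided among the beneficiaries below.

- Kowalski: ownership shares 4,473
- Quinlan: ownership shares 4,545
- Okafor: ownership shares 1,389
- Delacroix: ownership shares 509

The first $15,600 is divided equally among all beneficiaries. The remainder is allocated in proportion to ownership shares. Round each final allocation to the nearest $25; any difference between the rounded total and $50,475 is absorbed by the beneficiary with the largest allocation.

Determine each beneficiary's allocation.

First tranche $15,600 split equally: $3,900 each.
Remainder $34,875 by ownership shares (total 10,916): Kowalski 14,290.57 → $14,300; Quinlan 14,520.60 → $14,525; Okafor 4,437.65 → $4,450; Delacroix 1,626.18 → $1,625.
Rounding difference −$25 on remainder applied to Quinlan.
Totals: Kowalski $3,900 + $14,300 = $18,200; Quinlan $3,900 + $14,500 = $18,400; Okafor $3,900 + $4,450 = $8,350; Delacroix $3,900 + $1,625 = $5,525.

Kowalski: $18,200 | Quinlan: $18,400 | Okafor: $8,350 | Delacroix: $5,525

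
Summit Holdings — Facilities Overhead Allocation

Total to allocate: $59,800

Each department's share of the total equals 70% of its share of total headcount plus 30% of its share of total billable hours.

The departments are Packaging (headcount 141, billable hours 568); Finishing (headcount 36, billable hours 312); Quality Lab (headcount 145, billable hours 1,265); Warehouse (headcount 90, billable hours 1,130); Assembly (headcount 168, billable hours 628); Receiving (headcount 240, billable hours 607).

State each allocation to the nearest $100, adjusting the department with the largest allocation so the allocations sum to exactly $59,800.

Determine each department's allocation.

Totals — headcount 820, billable hours 4,510.
Blended shares (70% headcount + 30% billable hours): Packaging 0.1581; Finishing 0.0515; Quality Lab 0.2079; Warehouse 0.1520; Assembly 0.1852; Receiving 0.2453.
Pro-rata amounts: Packaging 9,457.28; Finishing 3,078.84; Quality Lab 12,434.02; Warehouse 9,089.33; Assembly 11,074.27; Receiving 14,666.25.
At nearest $100: Packaging $9,500; Finishing $3,100; Quality Lab $12,400; Warehouse $9,100; Assembly $11,100; Receiving $14,700. Sum = $59,900.
Difference $59,800 − $59,900 = −$100 applied to largest allocation (Receiving): Receiving becomes $14,600.

Packaging: $9,500 | Finishing: $3,100 | Quality Lab: $12,400 | Warehouse: $9,100 | Assembly: $11,100 | Receiving: $14,600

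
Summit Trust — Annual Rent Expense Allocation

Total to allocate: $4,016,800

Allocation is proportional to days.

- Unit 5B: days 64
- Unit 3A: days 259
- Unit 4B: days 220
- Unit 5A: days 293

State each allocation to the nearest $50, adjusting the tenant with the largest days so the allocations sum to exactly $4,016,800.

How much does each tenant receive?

Days total: 64 + 259 + 220 + 293 = 836.
Unrounded shares: Unit 5B 307,506.22; Unit 3A 1,244,439.23; Unit 4B 1,057,052.63; Unit 5A 1,407,801.91.
Rounded to nearest $50: Unit 5B $307,500; Unit 3A $1,244,450; Unit 4B $1,057,050; Unit 5A $1,407,800. Sum = $4,016,800.
Rounded total matches; no reconciliation needed.

Unit 5B: $307,500 | Unit 3A: $1,244,450 | Unit 4B: $1,057,050 | Unit 5A: $1,407,800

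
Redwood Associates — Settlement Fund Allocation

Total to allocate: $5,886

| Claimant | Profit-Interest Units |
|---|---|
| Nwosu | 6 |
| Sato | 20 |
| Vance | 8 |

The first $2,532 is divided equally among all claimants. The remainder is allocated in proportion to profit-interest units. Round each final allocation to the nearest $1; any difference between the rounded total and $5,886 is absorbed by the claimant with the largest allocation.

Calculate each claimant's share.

$2,532 shared equally gives $844 per claimant.
Remainder $3,354 by profit-interest units (total 34): Nwosu 591.88 → $592; Sato 1,972.94 → $1,973; Vance 789.18 → $789.
Totals: Nwosu $844 + $592 = $1,436; Sato $844 + $1,973 = $2,817; Vance $844 + $789 = $1,633.

Nwosu: $1,436 · Sato: $2,817 · Vance: $1,633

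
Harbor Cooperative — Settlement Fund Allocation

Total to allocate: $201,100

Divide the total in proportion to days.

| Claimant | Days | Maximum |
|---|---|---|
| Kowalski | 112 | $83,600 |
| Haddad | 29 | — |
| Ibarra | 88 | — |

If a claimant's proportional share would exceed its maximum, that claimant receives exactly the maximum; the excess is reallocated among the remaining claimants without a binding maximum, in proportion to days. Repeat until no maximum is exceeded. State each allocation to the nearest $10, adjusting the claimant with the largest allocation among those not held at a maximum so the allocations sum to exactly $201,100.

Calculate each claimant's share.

Kowalski: $83,600 · Haddad: $29,120 · Ibarra: $88,380

Sum of days: 229.
Unconstrained shares: Kowalski 98,354.59; Haddad 25,466.81; Ibarra 77,278.60.
Cap binds for Kowalski ($83,600); balance $117,500 reallocated over remaining days 117.
Shares after redistribution: Haddad 29,123.93 → $29,120; Ibarra 88,376.07 → $88,380.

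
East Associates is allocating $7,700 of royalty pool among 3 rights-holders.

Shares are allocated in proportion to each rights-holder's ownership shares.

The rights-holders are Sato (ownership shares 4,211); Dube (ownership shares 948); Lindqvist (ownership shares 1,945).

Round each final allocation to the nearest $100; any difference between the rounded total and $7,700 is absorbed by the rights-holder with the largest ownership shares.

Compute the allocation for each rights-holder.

Sato: $4,600 | Dube: $1,000 | Lindqvist: $2,100

Sum of ownership shares: 4,211 + 948 + 1,945 = 7,104.
Unrounded shares: Sato 4,564.29; Dube 1,027.53; Lindqvist 2,108.18.
At nearest $100: Sato $4,600; Dube $1,000; Lindqvist $2,100. Sum = $7,700.
No rounding difference to absorb.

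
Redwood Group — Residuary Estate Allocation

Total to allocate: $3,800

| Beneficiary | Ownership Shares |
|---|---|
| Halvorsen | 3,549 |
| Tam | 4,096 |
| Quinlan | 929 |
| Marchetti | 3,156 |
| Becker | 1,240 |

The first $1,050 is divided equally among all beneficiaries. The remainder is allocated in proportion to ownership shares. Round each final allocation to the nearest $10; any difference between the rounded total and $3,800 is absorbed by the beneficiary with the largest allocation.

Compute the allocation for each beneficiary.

First tranche $1,050 split equally: $210 each.
Remainder $2,750 by ownership shares (total 12,970): Halvorsen 752.49 → $750; Tam 868.47 → $870; Quinlan 196.97 → $200; Marchetti 669.16 → $670; Becker 262.91 → $260.
Totals: Halvorsen $210 + $750 = $960; Tam $210 + $870 = $1,080; Quinlan $210 + $200 = $410; Marchetti $210 + $670 = $880; Becker $210 + $260 = $470.

Halvorsen: $960 | Tam: $1,080 | Quinlan: $410 | Marchetti: $880 | Becker: $470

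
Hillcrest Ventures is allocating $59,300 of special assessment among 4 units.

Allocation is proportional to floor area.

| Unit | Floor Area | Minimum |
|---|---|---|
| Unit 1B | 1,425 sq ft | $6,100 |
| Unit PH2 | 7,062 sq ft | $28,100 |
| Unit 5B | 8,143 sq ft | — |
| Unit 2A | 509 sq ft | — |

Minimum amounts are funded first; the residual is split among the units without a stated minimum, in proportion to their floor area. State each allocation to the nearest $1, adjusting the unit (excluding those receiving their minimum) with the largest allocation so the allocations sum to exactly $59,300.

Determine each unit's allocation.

Fund the minimums — Unit 1B $6,100; Unit PH2 $28,100. Residual $25,100.
Residual split over remaining floor area 8,652: Unit 5B 23,623.36 → $23,623; Unit 2A 1,476.64 → $1,477.

Unit 1B: $6,100; Unit PH2: $28,100; Unit 5B: $23,623; Unit 2A: $1,477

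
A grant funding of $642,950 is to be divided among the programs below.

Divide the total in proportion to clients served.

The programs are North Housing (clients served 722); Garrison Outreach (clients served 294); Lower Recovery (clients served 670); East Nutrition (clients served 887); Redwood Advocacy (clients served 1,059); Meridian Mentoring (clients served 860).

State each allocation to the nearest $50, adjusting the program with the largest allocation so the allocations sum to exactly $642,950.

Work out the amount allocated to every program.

North Housing: $103,350 | Garrison Outreach: $42,100 | Lower Recovery: $95,900 | East Nutrition: $126,950 | Redwood Advocacy: $151,550 | Meridian Mentoring: $123,100

Clients served total: 4,492.
Raw shares: North Housing 722/4,492 × $642,950 = 103,341.47; Garrison Outreach 294/4,492 × $642,950 = 42,080.88; Lower Recovery 670/4,492 × $642,950 = 95,898.60; East Nutrition 887/4,492 × $642,950 = 126,958.29; Redwood Advocacy 1,059/4,492 × $642,950 = 151,577.04; Meridian Mentoring 860/4,492 × $642,950 = 123,093.72.
Rounded to nearest $50: North Housing $103,350; Garrison Outreach $42,100; Lower Recovery $95,900; East Nutrition $126,950; Redwood Advocacy $151,600; Meridian Mentoring $123,100. Sum = $643,000.
Difference $642,950 − $643,000 = −$50 applied to largest allocation (Redwood Advocacy): Redwood Advocacy becomes $151,550.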